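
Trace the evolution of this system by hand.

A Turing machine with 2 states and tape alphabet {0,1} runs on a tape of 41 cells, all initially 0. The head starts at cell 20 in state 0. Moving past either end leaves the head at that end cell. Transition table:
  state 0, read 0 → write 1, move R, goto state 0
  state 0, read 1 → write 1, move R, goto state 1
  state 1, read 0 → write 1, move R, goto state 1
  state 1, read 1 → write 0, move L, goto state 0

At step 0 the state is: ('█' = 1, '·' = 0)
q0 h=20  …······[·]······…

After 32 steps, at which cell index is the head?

0) q0 h=20  …······[·]······…
1) q0 h=21  …·····█[·]······…
2) q0 h=22  …····██[·]······…
3) q0 h=23  …···███[·]······…
4) q0 h=24  …··████[·]······…
5) q0 h=25  …·█████[·]······…
6) q0 h=26  …██████[·]······…
7) q0 h=27  …██████[·]······…
8) q0 h=28  …██████[·]······…
9) q0 h=29  …██████[·]······…
10) q0 h=30  …██████[·]······…
11) q0 h=31  …██████[·]······…
12) q0 h=32  …██████[·]······…
13) q0 h=33  …██████[·]······…
14) q0 h=34  …██████[·]······|
15) q0 h=35  …██████[·]·····|
16) q0 h=36  …██████[·]····|
17) q0 h=37  …██████[·]···|
18) q0 h=38  …██████[·]··|
19) q0 h=39  …██████[·]·|
20) q0 h=40  …██████[·]|
21) q0 h=40  …██████[█]|
22) q1 h=40  …██████[█]|
23) q0 h=39  …██████[█]·|
24) q1 h=40  …██████[·]|
25) q1 h=40  …██████[█]|
26) q0 h=39  …██████[█]·|
27) q1 h=40  …██████[·]|
28) q1 h=40  …██████[█]|
29) q0 h=39  …██████[█]·|
30) q1 h=40  …██████[·]|
31) q1 h=40  …██████[█]|
32) q0 h=39  …██████[█]·|

39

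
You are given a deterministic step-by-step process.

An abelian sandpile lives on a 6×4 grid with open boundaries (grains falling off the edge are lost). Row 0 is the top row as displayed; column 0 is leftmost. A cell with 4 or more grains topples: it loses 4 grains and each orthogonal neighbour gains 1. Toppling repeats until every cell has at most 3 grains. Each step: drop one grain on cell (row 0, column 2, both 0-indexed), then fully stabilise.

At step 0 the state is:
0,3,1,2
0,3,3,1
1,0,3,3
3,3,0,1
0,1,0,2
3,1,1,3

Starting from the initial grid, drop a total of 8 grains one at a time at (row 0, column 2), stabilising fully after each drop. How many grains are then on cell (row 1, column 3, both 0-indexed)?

1

t=0: 0,3,1,2
0,3,3,1
1,0,3,3
3,3,0,1
0,1,0,2
3,1,1,3
t=1: 0,3,2,2
0,3,3,1
1,0,3,3
3,3,0,1
0,1,0,2
3,1,1,3
t=2: 0,3,3,2
0,3,3,1
1,0,3,3
3,3,0,1
0,1,0,2
3,1,1,3
t=3: 1,1,2,3
1,1,2,3
1,2,1,0
3,3,1,2
0,1,0,2
3,1,1,3
t=4: 1,1,3,3
1,1,2,3
1,2,1,0
3,3,1,2
0,1,0,2
3,1,1,3
t=5: 1,2,2,1
1,2,0,1
1,2,2,1
3,3,1,2
0,1,0,2
3,1,1,3
t=6: 1,2,3,1
1,2,0,1
1,2,2,1
3,3,1,2
0,1,0,2
3,1,1,3
t=7: 1,3,0,2
1,2,1,1
1,2,2,1
3,3,1,2
0,1,0,2
3,1,1,3
t=8: 1,3,1,2
1,2,1,1
1,2,2,1
3,3,1,2
0,1,0,2
3,1,1,3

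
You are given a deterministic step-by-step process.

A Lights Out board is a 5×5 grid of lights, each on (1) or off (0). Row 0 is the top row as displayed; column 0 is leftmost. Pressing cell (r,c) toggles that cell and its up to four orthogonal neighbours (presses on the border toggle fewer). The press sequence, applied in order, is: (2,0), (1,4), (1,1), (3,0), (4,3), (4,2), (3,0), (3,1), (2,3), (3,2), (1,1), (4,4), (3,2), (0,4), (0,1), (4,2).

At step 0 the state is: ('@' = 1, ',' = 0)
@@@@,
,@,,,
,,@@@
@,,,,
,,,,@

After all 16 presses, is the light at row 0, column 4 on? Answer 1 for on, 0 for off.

step 0: @@@@,
,@,,,
,,@@@
@,,,,
,,,,@
step 1: @@@@,
@@,,,
@@@@@
,,,,,
,,,,@
step 2: @@@@@
@@,@@
@@@@,
,,,,,
,,,,@
step 3: @,@@@
,,@@@
@,@@,
,,,,,
,,,,@
step 4: @,@@@
,,@@@
,,@@,
@@,,,
@,,,@
step 5: @,@@@
,,@@@
,,@@,
@@,@,
@,@@,
step 6: @,@@@
,,@@@
,,@@,
@@@@,
@@,,,
step 7: @,@@@
,,@@@
@,@@,
,,@@,
,@,,,
step 8: @,@@@
,,@@@
@@@@,
@@,@,
,,,,,
step 9: @,@@@
,,@,@
@@,,@
@@,,,
,,,,,
step 10: @,@@@
,,@,@
@@@,@
@,@@,
,,@,,
step 11: @@@@@
@@,,@
@,@,@
@,@@,
,,@,,
step 12: @@@@@
@@,,@
@,@,@
@,@@@
,,@@@
step 13: @@@@@
@@,,@
@,,,@
@@,,@
,,,@@
step 14: @@@,,
@@,,,
@,,,@
@@,,@
,,,@@
step 15: ,,,,,
@,,,,
@,,,@
@@,,@
,,,@@
step 16: ,,,,,
@,,,,
@,,,@
@@@,@
,@@,@

0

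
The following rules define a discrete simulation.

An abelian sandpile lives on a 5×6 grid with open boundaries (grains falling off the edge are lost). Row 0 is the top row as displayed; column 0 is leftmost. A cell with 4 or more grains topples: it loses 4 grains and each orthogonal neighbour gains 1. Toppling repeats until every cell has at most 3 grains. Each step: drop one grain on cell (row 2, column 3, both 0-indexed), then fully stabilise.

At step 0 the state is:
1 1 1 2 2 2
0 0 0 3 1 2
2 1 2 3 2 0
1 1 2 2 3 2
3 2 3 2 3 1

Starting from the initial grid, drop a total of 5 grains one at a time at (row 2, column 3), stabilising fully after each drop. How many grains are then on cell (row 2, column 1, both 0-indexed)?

2

k=0  1 1 1 2 2 2
0 0 0 3 1 2
2 1 2 3 2 0
1 1 2 2 3 2
3 2 3 2 3 1
k=1  1 1 1 3 2 2
0 0 1 0 2 2
2 1 3 1 3 0
1 1 2 3 3 2
3 2 3 2 3 1
k=2  1 1 1 3 2 2
0 0 1 0 2 2
2 1 3 2 3 0
1 1 2 3 3 2
3 2 3 2 3 1
k=3  1 1 1 3 2 2
0 0 1 0 2 2
2 1 3 3 3 0
1 1 2 3 3 2
3 2 3 2 3 1
k=4  1 1 1 3 2 2
0 0 2 1 3 2
2 2 1 3 1 1
1 2 1 3 2 3
3 3 1 1 1 2
k=5  1 1 1 3 2 2
0 0 2 2 3 2
2 2 2 1 2 1
1 2 2 0 3 3
3 3 1 2 1 2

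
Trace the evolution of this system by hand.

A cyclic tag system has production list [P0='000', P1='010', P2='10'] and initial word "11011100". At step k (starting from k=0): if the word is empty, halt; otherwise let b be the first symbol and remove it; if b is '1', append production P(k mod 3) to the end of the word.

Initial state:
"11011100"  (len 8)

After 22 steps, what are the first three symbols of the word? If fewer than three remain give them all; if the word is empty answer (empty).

000

gen 0: "11011100"  (len 8)
gen 1: "1011100000"  (len 10)
gen 2: "011100000010"  (len 12)
gen 3: "11100000010"  (len 11)
gen 4: "1100000010000"  (len 13)
gen 5: "100000010000010"  (len 15)
gen 6: "0000001000001010"  (len 16)
gen 7: "000001000001010"  (len 15)
gen 8: "00001000001010"  (len 14)
gen 9: "0001000001010"  (len 13)
gen 10: "001000001010"  (len 12)
gen 11: "01000001010"  (len 11)
gen 12: "1000001010"  (len 10)
gen 13: "000001010000"  (len 12)
gen 14: "00001010000"  (len 11)
gen 15: "0001010000"  (len 10)
gen 16: "001010000"  (len 9)
gen 17: "01010000"  (len 8)
gen 18: "1010000"  (len 7)
gen 19: "010000000"  (len 9)
gen 20: "10000000"  (len 8)
gen 21: "000000010"  (len 9)
gen 22: "00000010"  (len 8)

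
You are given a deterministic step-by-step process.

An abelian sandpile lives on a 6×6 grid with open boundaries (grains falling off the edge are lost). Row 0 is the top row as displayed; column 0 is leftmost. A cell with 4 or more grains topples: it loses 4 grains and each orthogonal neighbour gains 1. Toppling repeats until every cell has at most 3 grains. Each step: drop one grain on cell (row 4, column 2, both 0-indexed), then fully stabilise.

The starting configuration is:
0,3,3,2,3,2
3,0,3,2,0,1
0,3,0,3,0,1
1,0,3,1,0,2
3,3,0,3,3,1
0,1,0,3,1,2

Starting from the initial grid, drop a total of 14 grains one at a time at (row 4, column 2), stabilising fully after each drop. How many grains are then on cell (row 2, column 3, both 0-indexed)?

2

t=0: 0,3,3,2,3,2
3,0,3,2,0,1
0,3,0,3,0,1
1,0,3,1,0,2
3,3,0,3,3,1
0,1,0,3,1,2
t=1: 0,3,3,2,3,2
3,0,3,2,0,1
0,3,0,3,0,1
1,0,3,1,0,2
3,3,1,3,3,1
0,1,0,3,1,2
t=2: 0,3,3,2,3,2
3,0,3,2,0,1
0,3,0,3,0,1
1,0,3,1,0,2
3,3,2,3,3,1
0,1,0,3,1,2
t=3: 0,3,3,2,3,2
3,0,3,2,0,1
0,3,0,3,0,1
1,0,3,1,0,2
3,3,3,3,3,1
0,1,0,3,1,2
t=4: 0,3,3,2,3,2
3,0,3,2,0,1
0,3,1,3,0,1
2,2,0,3,1,2
0,1,3,2,0,2
1,2,2,0,3,2
t=5: 0,3,3,2,3,2
3,0,3,2,0,1
0,3,1,3,0,1
2,2,1,3,1,2
0,2,0,3,0,2
1,2,3,0,3,2
t=6: 0,3,3,2,3,2
3,0,3,2,0,1
0,3,1,3,0,1
2,2,1,3,1,2
0,2,1,3,0,2
1,2,3,0,3,2
t=7: 0,3,3,2,3,2
3,0,3,2,0,1
0,3,1,3,0,1
2,2,1,3,1,2
0,2,2,3,0,2
1,2,3,0,3,2
t=8: 0,3,3,2,3,2
3,0,3,2,0,1
0,3,1,3,0,1
2,2,1,3,1,2
0,2,3,3,0,2
1,2,3,0,3,2
t=9: 0,3,3,2,3,2
3,0,3,3,0,1
0,3,2,0,1,1
2,2,3,1,2,2
0,3,2,1,1,2
1,3,0,2,3,2
t=10: 0,3,3,2,3,2
3,0,3,3,0,1
0,3,2,0,1,1
2,2,3,1,2,2
0,3,3,1,1,2
1,3,0,2,3,2
t=11: 1,0,2,1,0,3
3,3,2,1,2,1
1,1,1,2,1,1
3,1,2,2,2,2
1,2,2,2,1,2
2,0,2,2,3,2
t=12: 1,0,2,1,0,3
3,3,2,1,2,1
1,1,1,2,1,1
3,1,2,2,2,2
1,2,3,2,1,2
2,0,2,2,3,2
t=13: 1,0,2,1,0,3
3,3,2,1,2,1
1,1,1,2,1,1
3,1,3,2,2,2
1,3,0,3,1,2
2,0,3,2,3,2
t=14: 1,0,2,1,0,3
3,3,2,1,2,1
1,1,1,2,1,1
3,1,3,2,2,2
1,3,1,3,1,2
2,0,3,2,3,2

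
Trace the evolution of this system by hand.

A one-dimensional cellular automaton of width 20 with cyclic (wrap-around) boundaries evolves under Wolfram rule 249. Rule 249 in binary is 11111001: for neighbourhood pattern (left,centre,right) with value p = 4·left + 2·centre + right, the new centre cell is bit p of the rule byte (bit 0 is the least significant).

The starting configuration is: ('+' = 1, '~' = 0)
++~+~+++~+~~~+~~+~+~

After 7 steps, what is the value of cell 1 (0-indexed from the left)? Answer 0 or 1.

1

k=0  ++~+~+++~+~~~+~~+~+~
k=1  +++~+++++~++~~+~~+~+
k=2  +++++++++++++~~+~~++
k=3  ++++++++++++++~~+~++
k=4  +++++++++++++++~~+++
k=5  ++++++++++++++++~+++
k=6  ++++++++++++++++++++
k=7  ++++++++++++++++++++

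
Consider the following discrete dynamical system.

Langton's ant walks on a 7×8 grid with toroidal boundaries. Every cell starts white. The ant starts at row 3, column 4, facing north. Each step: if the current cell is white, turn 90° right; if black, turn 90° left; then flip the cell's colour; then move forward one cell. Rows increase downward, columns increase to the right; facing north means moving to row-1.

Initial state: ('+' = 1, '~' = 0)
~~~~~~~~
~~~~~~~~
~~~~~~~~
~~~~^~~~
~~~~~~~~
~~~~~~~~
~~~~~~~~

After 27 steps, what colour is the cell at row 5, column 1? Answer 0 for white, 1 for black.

1

gen 0: ~~~~~~~~
~~~~~~~~
~~~~~~~~
~~~~^~~~
~~~~~~~~
~~~~~~~~
~~~~~~~~
gen 1: ~~~~~~~~
~~~~~~~~
~~~~~~~~
~~~~+>~~
~~~~~~~~
~~~~~~~~
~~~~~~~~
gen 2: ~~~~~~~~
~~~~~~~~
~~~~~~~~
~~~~++~~
~~~~~v~~
~~~~~~~~
~~~~~~~~
gen 3: ~~~~~~~~
~~~~~~~~
~~~~~~~~
~~~~++~~
~~~~<+~~
~~~~~~~~
~~~~~~~~
gen 4: ~~~~~~~~
~~~~~~~~
~~~~~~~~
~~~~^+~~
~~~~++~~
~~~~~~~~
~~~~~~~~
gen 5: ~~~~~~~~
~~~~~~~~
~~~~~~~~
~~~<~+~~
~~~~++~~
~~~~~~~~
~~~~~~~~
gen 6: ~~~~~~~~
~~~~~~~~
~~~^~~~~
~~~+~+~~
~~~~++~~
~~~~~~~~
~~~~~~~~
gen 7: ~~~~~~~~
~~~~~~~~
~~~+>~~~
~~~+~+~~
~~~~++~~
~~~~~~~~
~~~~~~~~
gen 8: ~~~~~~~~
~~~~~~~~
~~~++~~~
~~~+v+~~
~~~~++~~
~~~~~~~~
~~~~~~~~
gen 9: ~~~~~~~~
~~~~~~~~
~~~++~~~
~~~<++~~
~~~~++~~
~~~~~~~~
~~~~~~~~
gen 10: ~~~~~~~~
~~~~~~~~
~~~++~~~
~~~~++~~
~~~v++~~
~~~~~~~~
~~~~~~~~
gen 11: ~~~~~~~~
~~~~~~~~
~~~++~~~
~~~~++~~
~~<+++~~
~~~~~~~~
~~~~~~~~
gen 12: ~~~~~~~~
~~~~~~~~
~~~++~~~
~~^~++~~
~~++++~~
~~~~~~~~
~~~~~~~~
gen 13: ~~~~~~~~
~~~~~~~~
~~~++~~~
~~+>++~~
~~++++~~
~~~~~~~~
~~~~~~~~
gen 14: ~~~~~~~~
~~~~~~~~
~~~++~~~
~~++++~~
~~+v++~~
~~~~~~~~
~~~~~~~~
gen 15: ~~~~~~~~
~~~~~~~~
~~~++~~~
~~++++~~
~~+~>+~~
~~~~~~~~
~~~~~~~~
gen 16: ~~~~~~~~
~~~~~~~~
~~~++~~~
~~++^+~~
~~+~~+~~
~~~~~~~~
~~~~~~~~
gen 17: ~~~~~~~~
~~~~~~~~
~~~++~~~
~~+<~+~~
~~+~~+~~
~~~~~~~~
~~~~~~~~
gen 18: ~~~~~~~~
~~~~~~~~
~~~++~~~
~~+~~+~~
~~+v~+~~
~~~~~~~~
~~~~~~~~
gen 19: ~~~~~~~~
~~~~~~~~
~~~++~~~
~~+~~+~~
~~<+~+~~
~~~~~~~~
~~~~~~~~
gen 20: ~~~~~~~~
~~~~~~~~
~~~++~~~
~~+~~+~~
~~~+~+~~
~~v~~~~~
~~~~~~~~
gen 21: ~~~~~~~~
~~~~~~~~
~~~++~~~
~~+~~+~~
~~~+~+~~
~<+~~~~~
~~~~~~~~
gen 22: ~~~~~~~~
~~~~~~~~
~~~++~~~
~~+~~+~~
~^~+~+~~
~++~~~~~
~~~~~~~~
gen 23: ~~~~~~~~
~~~~~~~~
~~~++~~~
~~+~~+~~
~+>+~+~~
~++~~~~~
~~~~~~~~
gen 24: ~~~~~~~~
~~~~~~~~
~~~++~~~
~~+~~+~~
~+++~+~~
~+v~~~~~
~~~~~~~~
gen 25: ~~~~~~~~
~~~~~~~~
~~~++~~~
~~+~~+~~
~+++~+~~
~+~>~~~~
~~~~~~~~
gen 26: ~~~~~~~~
~~~~~~~~
~~~++~~~
~~+~~+~~
~+++~+~~
~+~+~~~~
~~~v~~~~
gen 27: ~~~~~~~~
~~~~~~~~
~~~++~~~
~~+~~+~~
~+++~+~~
~+~+~~~~
~~<+~~~~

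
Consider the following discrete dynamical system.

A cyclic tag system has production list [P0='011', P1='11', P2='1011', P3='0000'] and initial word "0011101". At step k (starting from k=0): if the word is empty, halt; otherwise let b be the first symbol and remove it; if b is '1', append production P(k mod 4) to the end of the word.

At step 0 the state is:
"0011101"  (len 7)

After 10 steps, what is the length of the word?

t=0: "0011101"  (len 7)
t=1: "011101"  (len 6)
t=2: "11101"  (len 5)
t=3: "11011011"  (len 8)
t=4: "10110110000"  (len 11)
t=5: "0110110000011"  (len 13)
t=6: "110110000011"  (len 12)
t=7: "101100000111011"  (len 15)
t=8: "011000001110110000"  (len 18)
t=9: "11000001110110000"  (len 17)
t=10: "100000111011000011"  (len 18)

18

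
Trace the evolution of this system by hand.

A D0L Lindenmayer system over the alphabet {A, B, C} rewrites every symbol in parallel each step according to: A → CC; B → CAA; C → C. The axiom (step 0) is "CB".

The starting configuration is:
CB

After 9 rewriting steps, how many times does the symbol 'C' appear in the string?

6

t=0: CB
t=1: CCAA
t=2: CCCCCC
t=3: CCCCCC
t=4: CCCCCC
t=5: CCCCCC
t=6: CCCCCC
t=7: CCCCCC
t=8: CCCCCC
t=9: CCCCCC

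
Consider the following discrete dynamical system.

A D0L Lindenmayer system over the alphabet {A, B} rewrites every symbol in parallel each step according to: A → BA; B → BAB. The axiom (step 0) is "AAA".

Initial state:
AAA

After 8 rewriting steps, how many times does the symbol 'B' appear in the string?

2961

0) AAA
1) BABABA
2) BABBABABBABABBA
3) BABBABABBABBABABBABABBABBABABBABABBABBA
4) BABBABABBABBABABBABABBABBABABBABBABABBABABBABBABABBABABBABBABABBABBABABBABABBABBABABBABABBABBABABBABBA
5) BABBABABBABBABABBABABBABBABABBABBABABBABABBABBABABBABABBAB…BBABABBABABBABBABABBABABBABBABABBABBABABBABABBABBABABBABBA  (len 267)
6) BABBABABBABBABABBABABBABBABABBABBABABBABABBABBABABBABABBAB…BBABABBABABBABBABABBABABBABBABABBABBABABBABABBABBABABBABBA  (len 699)
7) BABBABABBABBABABBABABBABBABABBABBABABBABABBABBABABBABABBAB…BBABABBABABBABBABABBABABBABBABABBABBABABBABABBABBABABBABBA  (len 1830)
8) BABBABABBABBABABBABABBABBABABBABBABABBABABBABBABABBABABBAB…BBABABBABABBABBABABBABABBABBABABBABBABABBABABBABBABABBABBA  (len 4791)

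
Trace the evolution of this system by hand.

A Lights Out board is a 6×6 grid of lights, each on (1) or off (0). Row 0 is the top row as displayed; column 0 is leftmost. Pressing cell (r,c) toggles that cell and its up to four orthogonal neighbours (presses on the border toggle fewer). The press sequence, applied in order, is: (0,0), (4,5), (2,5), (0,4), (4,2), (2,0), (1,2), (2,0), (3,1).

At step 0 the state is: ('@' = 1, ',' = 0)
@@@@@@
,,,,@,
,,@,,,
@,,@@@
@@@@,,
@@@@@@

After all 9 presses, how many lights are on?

k=0  @@@@@@
,,,,@,
,,@,,,
@,,@@@
@@@@,,
@@@@@@
k=1  ,,@@@@
@,,,@,
,,@,,,
@,,@@@
@@@@,,
@@@@@@
k=2  ,,@@@@
@,,,@,
,,@,,,
@,,@@,
@@@@@@
@@@@@,
k=3  ,,@@@@
@,,,@@
,,@,@@
@,,@@@
@@@@@@
@@@@@,
k=4  ,,@,,,
@,,,,@
,,@,@@
@,,@@@
@@@@@@
@@@@@,
k=5  ,,@,,,
@,,,,@
,,@,@@
@,@@@@
@,,,@@
@@,@@,
k=6  ,,@,,,
,,,,,@
@@@,@@
,,@@@@
@,,,@@
@@,@@,
k=7  ,,,,,,
,@@@,@
@@,,@@
,,@@@@
@,,,@@
@@,@@,
k=8  ,,,,,,
@@@@,@
,,,,@@
@,@@@@
@,,,@@
@@,@@,
k=9  ,,,,,,
@@@@,@
,@,,@@
,@,@@@
@@,,@@
@@,@@,

20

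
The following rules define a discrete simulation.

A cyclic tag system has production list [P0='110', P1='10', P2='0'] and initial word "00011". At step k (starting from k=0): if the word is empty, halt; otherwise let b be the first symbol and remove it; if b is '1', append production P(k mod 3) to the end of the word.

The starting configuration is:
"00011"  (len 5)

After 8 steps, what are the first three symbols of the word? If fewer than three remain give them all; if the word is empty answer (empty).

gen 0: "00011"  (len 5)
gen 1: "0011"  (len 4)
gen 2: "011"  (len 3)
gen 3: "11"  (len 2)
gen 4: "1110"  (len 4)
gen 5: "11010"  (len 5)
gen 6: "10100"  (len 5)
gen 7: "0100110"  (len 7)
gen 8: "100110"  (len 6)

100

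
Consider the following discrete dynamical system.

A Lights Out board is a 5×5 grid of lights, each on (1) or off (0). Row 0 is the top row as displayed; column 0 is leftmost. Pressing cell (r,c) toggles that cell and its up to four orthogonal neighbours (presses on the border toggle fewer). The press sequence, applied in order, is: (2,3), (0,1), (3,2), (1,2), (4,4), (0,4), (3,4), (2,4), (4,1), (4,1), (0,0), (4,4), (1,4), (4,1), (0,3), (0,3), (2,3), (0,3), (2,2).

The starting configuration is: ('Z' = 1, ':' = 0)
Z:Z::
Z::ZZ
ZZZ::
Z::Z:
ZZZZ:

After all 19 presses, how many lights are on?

9

0) Z:Z::
Z::ZZ
ZZZ::
Z::Z:
ZZZZ:
1) Z:Z::
Z:::Z
ZZ:ZZ
Z::::
ZZZZ:
2) :Z:::
ZZ::Z
ZZ:ZZ
Z::::
ZZZZ:
3) :Z:::
ZZ::Z
ZZZZZ
ZZZZ:
ZZ:Z:
4) :ZZ::
Z:ZZZ
ZZ:ZZ
ZZZZ:
ZZ:Z:
5) :ZZ::
Z:ZZZ
ZZ:ZZ
ZZZZZ
ZZ::Z
6) :ZZZZ
Z:ZZ:
ZZ:ZZ
ZZZZZ
ZZ::Z
7) :ZZZZ
Z:ZZ:
ZZ:Z:
ZZZ::
ZZ:::
8) :ZZZZ
Z:ZZZ
ZZ::Z
ZZZ:Z
ZZ:::
9) :ZZZZ
Z:ZZZ
ZZ::Z
Z:Z:Z
::Z::
10) :ZZZZ
Z:ZZZ
ZZ::Z
ZZZ:Z
ZZ:::
11) Z:ZZZ
::ZZZ
ZZ::Z
ZZZ:Z
ZZ:::
12) Z:ZZZ
::ZZZ
ZZ::Z
ZZZ::
ZZ:ZZ
13) Z:ZZ:
::Z::
ZZ:::
ZZZ::
ZZ:ZZ
14) Z:ZZ:
::Z::
ZZ:::
Z:Z::
::ZZZ
15) Z:::Z
::ZZ:
ZZ:::
Z:Z::
::ZZZ
16) Z:ZZ:
::Z::
ZZ:::
Z:Z::
::ZZZ
17) Z:ZZ:
::ZZ:
ZZZZZ
Z:ZZ:
::ZZZ
18) Z:::Z
::Z::
ZZZZZ
Z:ZZ:
::ZZZ
19) Z:::Z
:::::
Z:::Z
Z::Z:
::ZZZ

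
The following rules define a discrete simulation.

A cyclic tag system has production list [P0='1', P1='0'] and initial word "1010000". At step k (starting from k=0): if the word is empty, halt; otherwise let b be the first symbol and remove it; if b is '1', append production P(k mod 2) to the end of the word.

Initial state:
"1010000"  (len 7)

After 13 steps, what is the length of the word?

0

t=0: "1010000"  (len 7)
t=1: "0100001"  (len 7)
t=2: "100001"  (len 6)
t=3: "000011"  (len 6)
t=4: "00011"  (len 5)
t=5: "0011"  (len 4)
t=6: "011"  (len 3)
t=7: "11"  (len 2)
t=8: "10"  (len 2)
t=9: "01"  (len 2)
t=10: "1"  (len 1)
t=11: "1"  (len 1)
t=12: "0"  (len 1)
t=13: (halted — word empty)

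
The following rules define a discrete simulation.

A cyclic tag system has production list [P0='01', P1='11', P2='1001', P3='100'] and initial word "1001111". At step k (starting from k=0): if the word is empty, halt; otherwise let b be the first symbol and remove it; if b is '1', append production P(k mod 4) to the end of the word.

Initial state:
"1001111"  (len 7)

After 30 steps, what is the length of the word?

gen 0: "1001111"  (len 7)
gen 1: "00111101"  (len 8)
gen 2: "0111101"  (len 7)
gen 3: "111101"  (len 6)
gen 4: "11101100"  (len 8)
gen 5: "110110001"  (len 9)
gen 6: "1011000111"  (len 10)
gen 7: "0110001111001"  (len 13)
gen 8: "110001111001"  (len 12)
gen 9: "1000111100101"  (len 13)
gen 10: "00011110010111"  (len 14)
gen 11: "0011110010111"  (len 13)
gen 12: "011110010111"  (len 12)
gen 13: "11110010111"  (len 11)
gen 14: "111001011111"  (len 12)
gen 15: "110010111111001"  (len 15)
gen 16: "10010111111001100"  (len 17)
gen 17: "001011111100110001"  (len 18)
gen 18: "01011111100110001"  (len 17)
gen 19: "1011111100110001"  (len 16)
gen 20: "011111100110001100"  (len 18)
gen 21: "11111100110001100"  (len 17)
gen 22: "111110011000110011"  (len 18)
gen 23: "111100110001100111001"  (len 21)
gen 24: "11100110001100111001100"  (len 23)
gen 25: "110011000110011100110001"  (len 24)
gen 26: "1001100011001110011000111"  (len 25)
gen 27: "0011000110011100110001111001"  (len 28)
gen 28: "011000110011100110001111001"  (len 27)
gen 29: "11000110011100110001111001"  (len 26)
gen 30: "100011001110011000111100111"  (len 27)

27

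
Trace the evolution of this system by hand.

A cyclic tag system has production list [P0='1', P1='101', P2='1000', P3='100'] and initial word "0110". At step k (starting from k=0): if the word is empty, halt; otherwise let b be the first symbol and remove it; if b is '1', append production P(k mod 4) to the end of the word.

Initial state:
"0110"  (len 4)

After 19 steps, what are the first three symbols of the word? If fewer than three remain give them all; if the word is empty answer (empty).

0) "0110"  (len 4)
1) "110"  (len 3)
2) "10101"  (len 5)
3) "01011000"  (len 8)
4) "1011000"  (len 7)
5) "0110001"  (len 7)
6) "110001"  (len 6)
7) "100011000"  (len 9)
8) "00011000100"  (len 11)
9) "0011000100"  (len 10)
10) "011000100"  (len 9)
11) "11000100"  (len 8)
12) "1000100100"  (len 10)
13) "0001001001"  (len 10)
14) "001001001"  (len 9)
15) "01001001"  (len 8)
16) "1001001"  (len 7)
17) "0010011"  (len 7)
18) "010011"  (len 6)
19) "10011"  (len 5)

100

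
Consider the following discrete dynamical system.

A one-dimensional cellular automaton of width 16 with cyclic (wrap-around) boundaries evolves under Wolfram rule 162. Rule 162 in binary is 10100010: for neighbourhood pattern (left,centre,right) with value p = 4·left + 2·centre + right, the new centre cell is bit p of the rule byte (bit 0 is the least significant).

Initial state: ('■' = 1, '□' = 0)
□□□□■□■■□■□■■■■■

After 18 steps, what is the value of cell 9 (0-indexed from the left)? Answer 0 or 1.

1

step 0: □□□□■□■■□■□■■■■■
step 1: □□□■□■□□■□■□■■■□
step 2: □□■□■□□■□■□■□■□□
step 3: □■□■□□■□■□■□■□□□
step 4: ■□■□□■□■□■□■□□□□
step 5: □■□□■□■□■□■□□□□■
step 6: ■□□■□■□■□■□□□□■□
step 7: □□■□■□■□■□□□□■□■
step 8: □■□■□■□■□□□□■□■□
step 9: ■□■□■□■□□□□■□■□□
step 10: □■□■□■□□□□■□■□□■
step 11: ■□■□■□□□□■□■□□■□
step 12: □■□■□□□□■□■□□■□■
step 13: ■□■□□□□■□■□□■□■□
step 14: □■□□□□■□■□□■□■□■
step 15: ■□□□□■□■□□■□■□■□
step 16: □□□□■□■□□■□■□■□■
step 17: □□□■□■□□■□■□■□■□
step 18: □□■□■□□■□■□■□■□□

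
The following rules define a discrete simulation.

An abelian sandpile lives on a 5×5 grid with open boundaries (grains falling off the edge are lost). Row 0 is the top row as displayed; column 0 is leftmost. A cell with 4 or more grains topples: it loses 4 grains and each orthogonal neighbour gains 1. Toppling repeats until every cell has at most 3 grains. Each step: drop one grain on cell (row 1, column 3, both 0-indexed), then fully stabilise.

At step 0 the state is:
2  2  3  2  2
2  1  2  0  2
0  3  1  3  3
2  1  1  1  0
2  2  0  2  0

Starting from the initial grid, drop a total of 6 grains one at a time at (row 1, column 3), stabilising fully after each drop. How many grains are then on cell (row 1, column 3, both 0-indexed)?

2

gen 0: 2  2  3  2  2
2  1  2  0  2
0  3  1  3  3
2  1  1  1  0
2  2  0  2  0
gen 1: 2  2  3  2  2
2  1  2  1  2
0  3  1  3  3
2  1  1  1  0
2  2  0  2  0
gen 2: 2  2  3  2  2
2  1  2  2  2
0  3  1  3  3
2  1  1  1  0
2  2  0  2  0
gen 3: 2  2  3  2  2
2  1  2  3  2
0  3  1  3  3
2  1  1  1  0
2  2  0  2  0
gen 4: 2  2  3  3  3
2  1  3  2  0
0  3  2  1  1
2  1  1  2  1
2  2  0  2  0
gen 5: 2  2  3  3  3
2  1  3  3  0
0  3  2  1  1
2  1  1  2  1
2  2  0  2  0
gen 6: 2  3  1  2  0
2  2  1  2  2
0  3  3  2  1
2  1  1  2  1
2  2  0  2  0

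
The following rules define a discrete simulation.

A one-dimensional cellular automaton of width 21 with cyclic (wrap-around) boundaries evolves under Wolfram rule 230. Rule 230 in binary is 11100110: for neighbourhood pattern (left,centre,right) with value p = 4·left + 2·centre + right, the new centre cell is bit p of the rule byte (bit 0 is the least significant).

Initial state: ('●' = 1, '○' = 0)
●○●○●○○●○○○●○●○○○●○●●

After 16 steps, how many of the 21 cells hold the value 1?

18

[0] ●○●○●○○●○○○●○●○○○●○●●
[1] ●●●●●○●●○○●●●●○○●●●○●
[2] ●●●●●●○●○●○●●●○●○●●●○
[3] ○●●●●●●●●●●○●●●●●○●●●
[4] ●○●●●●●●●●●●○●●●●●○●●
[5] ●●○●●●●●●●●●●○●●●●●○●
[6] ●●●○●●●●●●●●●●○●●●●●○
[7] ○●●●○●●●●●●●●●●○●●●●●
[8] ●○●●●○●●●●●●●●●●○●●●●
[9] ●●○●●●○●●●●●●●●●●○●●●
[10] ●●●○●●●○●●●●●●●●●●○●●
[11] ●●●●○●●●○●●●●●●●●●●○●
[12] ●●●●●○●●●○●●●●●●●●●●○
[13] ○●●●●●○●●●○●●●●●●●●●●
[14] ●○●●●●●○●●●○●●●●●●●●●
[15] ●●○●●●●●○●●●○●●●●●●●●
[16] ●●●○●●●●●○●●●○●●●●●●●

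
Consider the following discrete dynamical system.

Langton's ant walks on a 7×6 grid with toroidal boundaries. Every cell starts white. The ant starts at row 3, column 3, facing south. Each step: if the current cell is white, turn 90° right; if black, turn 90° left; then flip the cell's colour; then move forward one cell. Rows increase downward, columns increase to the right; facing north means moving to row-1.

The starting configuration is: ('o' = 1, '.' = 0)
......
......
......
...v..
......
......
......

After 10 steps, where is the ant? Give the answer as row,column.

2,4

k=0  ......
......
......
...v..
......
......
......
k=1  ......
......
......
..<o..
......
......
......
k=2  ......
......
..^...
..oo..
......
......
......
k=3  ......
......
..o>..
..oo..
......
......
......
k=4  ......
......
..oo..
..ov..
......
......
......
k=5  ......
......
..oo..
..o.>.
......
......
......
k=6  ......
......
..oo..
..o.o.
....v.
......
......
k=7  ......
......
..oo..
..o.o.
...<o.
......
......
k=8  ......
......
..oo..
..o^o.
...oo.
......
......
k=9  ......
......
..oo..
..oo>.
...oo.
......
......
k=10  ......
......
..oo^.
..oo..
...oo.
......
......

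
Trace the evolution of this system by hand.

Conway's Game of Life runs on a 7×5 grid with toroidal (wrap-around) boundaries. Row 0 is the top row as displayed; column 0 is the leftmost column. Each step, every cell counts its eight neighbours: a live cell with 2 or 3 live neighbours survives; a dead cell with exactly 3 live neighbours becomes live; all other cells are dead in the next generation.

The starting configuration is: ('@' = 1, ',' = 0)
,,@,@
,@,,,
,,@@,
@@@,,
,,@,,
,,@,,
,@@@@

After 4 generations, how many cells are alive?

10

[0] ,,@,@
,@,,,
,,@@,
@@@,,
,,@,,
,,@,,
,@@@@
[1] ,,,,@
,@,,,
@,,@,
,,,,,
,,@@,
,,,,,
@@,,@
[2] ,@,,@
@,,,@
,,,,,
,,@@@
,,,,,
@@@@@
@,,,@
[3] ,@,@,
@,,,@
@,,,,
,,,@,
,,,,,
,@@@,
,,,,,
[4] @,,,@
@@,,@
@,,,,
,,,,,
,,,@,
,,@,,
,@,@,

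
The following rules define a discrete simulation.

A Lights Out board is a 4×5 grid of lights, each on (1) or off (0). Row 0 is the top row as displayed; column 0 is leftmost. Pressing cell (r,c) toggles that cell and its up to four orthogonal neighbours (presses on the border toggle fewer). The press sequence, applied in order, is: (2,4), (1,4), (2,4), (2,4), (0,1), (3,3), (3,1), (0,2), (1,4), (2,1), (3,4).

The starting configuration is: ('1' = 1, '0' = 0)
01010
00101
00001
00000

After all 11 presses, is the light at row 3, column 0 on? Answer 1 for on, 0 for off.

1

0) 01010
00101
00001
00000
1) 01010
00100
00010
00001
2) 01011
00111
00011
00001
3) 01011
00110
00000
00000
4) 01011
00111
00011
00001
5) 10111
01111
00011
00001
6) 10111
01111
00001
00110
7) 10111
01111
01001
11010
8) 11001
01011
01001
11010
9) 11000
01000
01000
11010
10) 11000
00000
10100
10010
11) 11000
00000
10101
10001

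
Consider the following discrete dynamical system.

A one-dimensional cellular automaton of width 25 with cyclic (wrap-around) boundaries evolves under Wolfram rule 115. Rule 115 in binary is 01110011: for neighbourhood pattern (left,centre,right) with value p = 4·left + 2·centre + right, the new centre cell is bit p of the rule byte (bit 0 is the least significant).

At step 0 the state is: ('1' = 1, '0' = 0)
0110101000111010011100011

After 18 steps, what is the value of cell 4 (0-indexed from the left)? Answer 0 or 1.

0) 0110101000111010011100011
1) 1011010111001101100111101
2) 1101101001110110111000110
3) 0110110110011011001111011
4) 1011011011101101110001101
5) 1101101100110110011110110
6) 0110110111011011100011011
7) 1011011001101100111101101
8) 1101101110110111000110110
9) 0110110011011001111011011
10) 1011011101101110001101101
11) 1101100110110011110110110
12) 0110111011011100011011011
13) 1011001101100111101101101
14) 1101110110111000110110110
15) 0110011011001111011011011
16) 1011101101110001101101101
17) 1100110110011110110110110
18) 0111011011100011011011011

0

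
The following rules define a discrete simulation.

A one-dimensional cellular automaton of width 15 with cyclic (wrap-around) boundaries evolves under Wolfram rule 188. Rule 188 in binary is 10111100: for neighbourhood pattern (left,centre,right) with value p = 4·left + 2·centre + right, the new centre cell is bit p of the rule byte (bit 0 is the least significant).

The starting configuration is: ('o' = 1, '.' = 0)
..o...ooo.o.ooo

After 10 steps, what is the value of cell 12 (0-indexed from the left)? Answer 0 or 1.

gen 0: ..o...ooo.o.ooo
gen 1: o.oo..oo.ooooo.
gen 2: ooo.o.o.ooooo.o
gen 3: oo.ooooooooo.oo
gen 4: o.ooooooooo.ooo
gen 5: .ooooooooo.oooo
gen 6: ooooooooo.oooo.
gen 7: oooooooo.oooo.o
gen 8: ooooooo.oooo.oo
gen 9: oooooo.oooo.ooo
gen 10: ooooo.oooo.oooo

1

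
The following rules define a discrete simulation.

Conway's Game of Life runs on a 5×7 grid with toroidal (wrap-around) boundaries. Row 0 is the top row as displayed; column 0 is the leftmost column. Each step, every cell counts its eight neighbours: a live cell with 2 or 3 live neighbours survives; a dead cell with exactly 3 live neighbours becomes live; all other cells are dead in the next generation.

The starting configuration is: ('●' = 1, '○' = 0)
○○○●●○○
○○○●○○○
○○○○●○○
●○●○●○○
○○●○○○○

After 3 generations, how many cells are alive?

11

gen 0: ○○○●●○○
○○○●○○○
○○○○●○○
●○●○●○○
○○●○○○○
gen 1: ○○●●●○○
○○○●○○○
○○○○●○○
○●○○○○○
○●●○●○○
gen 2: ○●○○●○○
○○●○○○○
○○○○○○○
○●●●○○○
○●○○●○○
gen 3: ○●●●○○○
○○○○○○○
○●○●○○○
○●●●○○○
●●○○●○○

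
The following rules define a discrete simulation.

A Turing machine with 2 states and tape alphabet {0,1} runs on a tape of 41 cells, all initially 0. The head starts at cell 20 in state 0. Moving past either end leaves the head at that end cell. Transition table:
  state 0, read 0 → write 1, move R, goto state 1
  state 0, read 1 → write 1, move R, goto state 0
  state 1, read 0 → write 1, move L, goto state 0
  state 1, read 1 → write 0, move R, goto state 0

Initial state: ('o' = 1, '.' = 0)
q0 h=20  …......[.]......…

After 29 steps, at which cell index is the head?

step 0: q0 h=20  …......[.]......…
step 1: q1 h=21  ….....o[.]......…
step 2: q0 h=20  …......[o]o.....…
step 3: q0 h=21  ….....o[o]......…
step 4: q0 h=22  …....oo[.]......…
step 5: q1 h=23  …...ooo[.]......…
step 6: q0 h=22  …....oo[o]o.....…
step 7: q0 h=23  …...ooo[o]......…
step 8: q0 h=24  …..oooo[.]......…
step 9: q1 h=25  ….ooooo[.]......…
step 10: q0 h=24  …..oooo[o]o.....…
step 11: q0 h=25  ….ooooo[o]......…
step 12: q0 h=26  …oooooo[.]......…
step 13: q1 h=27  …oooooo[.]......…
step 14: q0 h=26  …oooooo[o]o.....…
step 15: q0 h=27  …oooooo[o]......…
step 16: q0 h=28  …oooooo[.]......…
step 17: q1 h=29  …oooooo[.]......…
step 18: q0 h=28  …oooooo[o]o.....…
step 19: q0 h=29  …oooooo[o]......…
step 20: q0 h=30  …oooooo[.]......…
step 21: q1 h=31  …oooooo[.]......…
step 22: q0 h=30  …oooooo[o]o.....…
step 23: q0 h=31  …oooooo[o]......…
step 24: q0 h=32  …oooooo[.]......…
step 25: q1 h=33  …oooooo[.]......…
step 26: q0 h=32  …oooooo[o]o.....…
step 27: q0 h=33  …oooooo[o]......…
step 28: q0 h=34  …oooooo[.]......|
step 29: q1 h=35  …oooooo[.].....|

35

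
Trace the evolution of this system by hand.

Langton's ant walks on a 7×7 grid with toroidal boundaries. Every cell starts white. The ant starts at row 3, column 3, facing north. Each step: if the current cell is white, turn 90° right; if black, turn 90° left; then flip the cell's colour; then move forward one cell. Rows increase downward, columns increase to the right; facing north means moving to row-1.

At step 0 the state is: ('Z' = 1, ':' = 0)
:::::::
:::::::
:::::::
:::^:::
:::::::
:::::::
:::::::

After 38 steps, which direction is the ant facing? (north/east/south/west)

north

t=0: :::::::
:::::::
:::::::
:::^:::
:::::::
:::::::
:::::::
t=1: :::::::
:::::::
:::::::
:::Z>::
:::::::
:::::::
:::::::
t=2: :::::::
:::::::
:::::::
:::ZZ::
::::v::
:::::::
:::::::
t=3: :::::::
:::::::
:::::::
:::ZZ::
:::<Z::
:::::::
:::::::
t=4: :::::::
:::::::
:::::::
:::^Z::
:::ZZ::
:::::::
:::::::
t=5: :::::::
:::::::
:::::::
::<:Z::
:::ZZ::
:::::::
:::::::
t=6: :::::::
:::::::
::^::::
::Z:Z::
:::ZZ::
:::::::
:::::::
t=7: :::::::
:::::::
::Z>:::
::Z:Z::
:::ZZ::
:::::::
:::::::
t=8: :::::::
:::::::
::ZZ:::
::ZvZ::
:::ZZ::
:::::::
:::::::
t=9: :::::::
:::::::
::ZZ:::
::<ZZ::
:::ZZ::
:::::::
:::::::
t=10: :::::::
:::::::
::ZZ:::
:::ZZ::
::vZZ::
:::::::
:::::::
t=11: :::::::
:::::::
::ZZ:::
:::ZZ::
:<ZZZ::
:::::::
:::::::
t=12: :::::::
:::::::
::ZZ:::
:^:ZZ::
:ZZZZ::
:::::::
:::::::
t=13: :::::::
:::::::
::ZZ:::
:Z>ZZ::
:ZZZZ::
:::::::
:::::::
t=14: :::::::
:::::::
::ZZ:::
:ZZZZ::
:ZvZZ::
:::::::
:::::::
t=15: :::::::
:::::::
::ZZ:::
:ZZZZ::
:Z:>Z::
:::::::
:::::::
t=16: :::::::
:::::::
::ZZ:::
:ZZ^Z::
:Z::Z::
:::::::
:::::::
t=17: :::::::
:::::::
::ZZ:::
:Z<:Z::
:Z::Z::
:::::::
:::::::
t=18: :::::::
:::::::
::ZZ:::
:Z::Z::
:Zv:Z::
:::::::
:::::::
t=19: :::::::
:::::::
::ZZ:::
:Z::Z::
:<Z:Z::
:::::::
:::::::
t=20: :::::::
:::::::
::ZZ:::
:Z::Z::
::Z:Z::
:v:::::
:::::::
t=21: :::::::
:::::::
::ZZ:::
:Z::Z::
::Z:Z::
<Z:::::
:::::::
t=22: :::::::
:::::::
::ZZ:::
:Z::Z::
^:Z:Z::
ZZ:::::
:::::::
t=23: :::::::
:::::::
::ZZ:::
:Z::Z::
Z>Z:Z::
ZZ:::::
:::::::
t=24: :::::::
:::::::
::ZZ:::
:Z::Z::
ZZZ:Z::
Zv:::::
:::::::
t=25: :::::::
:::::::
::ZZ:::
:Z::Z::
ZZZ:Z::
Z:>::::
:::::::
t=26: :::::::
:::::::
::ZZ:::
:Z::Z::
ZZZ:Z::
Z:Z::::
::v::::
t=27: :::::::
:::::::
::ZZ:::
:Z::Z::
ZZZ:Z::
Z:Z::::
:<Z::::
t=28: :::::::
:::::::
::ZZ:::
:Z::Z::
ZZZ:Z::
Z^Z::::
:ZZ::::
t=29: :::::::
:::::::
::ZZ:::
:Z::Z::
ZZZ:Z::
ZZ>::::
:ZZ::::
t=30: :::::::
:::::::
::ZZ:::
:Z::Z::
ZZ^:Z::
ZZ:::::
:ZZ::::
t=31: :::::::
:::::::
::ZZ:::
:Z::Z::
Z<::Z::
ZZ:::::
:ZZ::::
t=32: :::::::
:::::::
::ZZ:::
:Z::Z::
Z:::Z::
Zv:::::
:ZZ::::
t=33: :::::::
:::::::
::ZZ:::
:Z::Z::
Z:::Z::
Z:>::::
:ZZ::::
t=34: :::::::
:::::::
::ZZ:::
:Z::Z::
Z:::Z::
Z:Z::::
:Zv::::
t=35: :::::::
:::::::
::ZZ:::
:Z::Z::
Z:::Z::
Z:Z::::
:Z:>:::
t=36: :::v:::
:::::::
::ZZ:::
:Z::Z::
Z:::Z::
Z:Z::::
:Z:Z:::
t=37: ::<Z:::
:::::::
::ZZ:::
:Z::Z::
Z:::Z::
Z:Z::::
:Z:Z:::
t=38: ::ZZ:::
:::::::
::ZZ:::
:Z::Z::
Z:::Z::
Z:Z::::
:Z^Z:::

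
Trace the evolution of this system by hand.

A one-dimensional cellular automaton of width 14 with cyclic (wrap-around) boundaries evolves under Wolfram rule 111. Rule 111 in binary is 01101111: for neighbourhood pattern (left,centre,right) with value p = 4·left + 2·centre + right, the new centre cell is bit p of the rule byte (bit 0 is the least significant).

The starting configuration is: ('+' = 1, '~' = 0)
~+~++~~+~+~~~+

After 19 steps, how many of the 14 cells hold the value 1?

gen 0: ~+~++~~+~+~~~+
gen 1: +++++~++++~+++
gen 2: ~~~~+++~~+++~~
gen 3: +++++~+~++~+~+
gen 4: ~~~~++++++++++
gen 5: ~++++~~~~~~~~+
gen 6: ++~~+~++++++++
gen 7: ~+~++++~~~~~~~
gen 8: ++++~~+~++++++
gen 9: ~~~+~++++~~~~~
gen 10: ++++++~~+~++++
gen 11: ~~~~~+~++++~~~
gen 12: ++++++++~~+~++
gen 13: ~~~~~~~+~++++~
gen 14: ++++++++++~~+~
gen 15: +~~~~~~~~+~+++
gen 16: +~++++++++++~~
gen 17: +++~~~~~~~~+~+
gen 18: ~~+~++++++++++
gen 19: ~++++~~~~~~~~+

5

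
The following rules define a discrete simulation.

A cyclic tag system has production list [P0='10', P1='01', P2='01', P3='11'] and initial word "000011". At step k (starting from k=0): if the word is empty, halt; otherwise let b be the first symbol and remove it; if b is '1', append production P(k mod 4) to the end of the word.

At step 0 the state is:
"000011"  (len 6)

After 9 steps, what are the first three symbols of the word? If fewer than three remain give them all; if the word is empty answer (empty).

0) "000011"  (len 6)
1) "00011"  (len 5)
2) "0011"  (len 4)
3) "011"  (len 3)
4) "11"  (len 2)
5) "110"  (len 3)
6) "1001"  (len 4)
7) "00101"  (len 5)
8) "0101"  (len 4)
9) "101"  (len 3)

101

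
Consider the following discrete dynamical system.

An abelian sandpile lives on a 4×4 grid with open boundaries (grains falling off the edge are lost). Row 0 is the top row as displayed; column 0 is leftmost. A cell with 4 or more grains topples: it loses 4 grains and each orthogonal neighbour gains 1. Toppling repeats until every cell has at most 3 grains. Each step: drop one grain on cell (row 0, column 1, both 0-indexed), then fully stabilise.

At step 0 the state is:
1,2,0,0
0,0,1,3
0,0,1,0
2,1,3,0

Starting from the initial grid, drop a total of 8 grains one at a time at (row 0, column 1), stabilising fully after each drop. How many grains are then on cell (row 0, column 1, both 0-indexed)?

2

gen 0: 1,2,0,0
0,0,1,3
0,0,1,0
2,1,3,0
gen 1: 1,3,0,0
0,0,1,3
0,0,1,0
2,1,3,0
gen 2: 2,0,1,0
0,1,1,3
0,0,1,0
2,1,3,0
gen 3: 2,1,1,0
0,1,1,3
0,0,1,0
2,1,3,0
gen 4: 2,2,1,0
0,1,1,3
0,0,1,0
2,1,3,0
gen 5: 2,3,1,0
0,1,1,3
0,0,1,0
2,1,3,0
gen 6: 3,0,2,0
0,2,1,3
0,0,1,0
2,1,3,0
gen 7: 3,1,2,0
0,2,1,3
0,0,1,0
2,1,3,0
gen 8: 3,2,2,0
0,2,1,3
0,0,1,0
2,1,3,0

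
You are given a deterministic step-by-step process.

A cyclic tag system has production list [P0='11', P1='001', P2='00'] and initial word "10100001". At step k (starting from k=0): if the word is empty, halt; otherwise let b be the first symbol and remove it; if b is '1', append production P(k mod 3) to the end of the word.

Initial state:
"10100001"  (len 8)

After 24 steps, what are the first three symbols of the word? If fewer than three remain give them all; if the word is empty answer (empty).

0) "10100001"  (len 8)
1) "010000111"  (len 9)
2) "10000111"  (len 8)
3) "000011100"  (len 9)
4) "00011100"  (len 8)
5) "0011100"  (len 7)
6) "011100"  (len 6)
7) "11100"  (len 5)
8) "1100001"  (len 7)
9) "10000100"  (len 8)
10) "000010011"  (len 9)
11) "00010011"  (len 8)
12) "0010011"  (len 7)
13) "010011"  (len 6)
14) "10011"  (len 5)
15) "001100"  (len 6)
16) "01100"  (len 5)
17) "1100"  (len 4)
18) "10000"  (len 5)
19) "000011"  (len 6)
20) "00011"  (len 5)
21) "0011"  (len 4)
22) "011"  (len 3)
23) "11"  (len 2)
24) "100"  (len 3)

100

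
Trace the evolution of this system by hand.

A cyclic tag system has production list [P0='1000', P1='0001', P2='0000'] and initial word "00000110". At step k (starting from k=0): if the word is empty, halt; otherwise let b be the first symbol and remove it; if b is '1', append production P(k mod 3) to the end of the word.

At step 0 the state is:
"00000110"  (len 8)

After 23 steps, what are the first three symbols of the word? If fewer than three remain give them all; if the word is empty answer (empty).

1

gen 0: "00000110"  (len 8)
gen 1: "0000110"  (len 7)
gen 2: "000110"  (len 6)
gen 3: "00110"  (len 5)
gen 4: "0110"  (len 4)
gen 5: "110"  (len 3)
gen 6: "100000"  (len 6)
gen 7: "000001000"  (len 9)
gen 8: "00001000"  (len 8)
gen 9: "0001000"  (len 7)
gen 10: "001000"  (len 6)
gen 11: "01000"  (len 5)
gen 12: "1000"  (len 4)
gen 13: "0001000"  (len 7)
gen 14: "001000"  (len 6)
gen 15: "01000"  (len 5)
gen 16: "1000"  (len 4)
gen 17: "0000001"  (len 7)
gen 18: "000001"  (len 6)
gen 19: "00001"  (len 5)
gen 20: "0001"  (len 4)
gen 21: "001"  (len 3)
gen 22: "01"  (len 2)
gen 23: "1"  (len 1)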